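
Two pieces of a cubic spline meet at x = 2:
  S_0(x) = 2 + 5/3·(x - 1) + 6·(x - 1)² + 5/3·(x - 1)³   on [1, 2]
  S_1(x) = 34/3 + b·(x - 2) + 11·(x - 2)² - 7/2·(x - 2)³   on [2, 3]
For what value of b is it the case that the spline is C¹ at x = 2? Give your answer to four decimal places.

18.6667

S_0'(x) = 5/3 + 12·(x - 1) + 5·(x - 1)², so S_0'(2) = 56/3. On the right, S_1'(2) = b, so b = 56/3.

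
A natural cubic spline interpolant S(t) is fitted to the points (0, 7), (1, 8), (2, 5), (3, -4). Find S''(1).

-4

Write m_i for S''(x_i). With h_i = 1, 1, 1 and divided differences Δ_i = 1, -3, -9, the continuity of S' gives the tridiagonal system
  1·m_0 + 4·m_1 + 1·m_2 = 6(Δ_1 - Δ_0) = -24
  1·m_1 + 4·m_2 + 1·m_3 = 6(Δ_2 - Δ_1) = -36
Natural end conditions: m_0 = m_3 = 0.
Solving the tridiagonal system: m_0 = 0, m_1 = -4, m_2 = -8, m_3 = 0.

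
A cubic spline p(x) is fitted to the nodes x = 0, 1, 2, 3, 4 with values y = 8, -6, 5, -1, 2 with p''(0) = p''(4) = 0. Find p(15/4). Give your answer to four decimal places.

Write M_i for p''(x_i). With h_i = 1, 1, 1, 1 and divided differences Δ_i = -14, 11, -6, 3, the continuity of p' gives the tridiagonal system
  1·M_0 + 4·M_1 + 1·M_2 = 6(Δ_1 - Δ_0) = 150
  1·M_1 + 4·M_2 + 1·M_3 = 6(Δ_2 - Δ_1) = -102
  1·M_2 + 4·M_3 + 1·M_4 = 6(Δ_3 - Δ_2) = 54
Natural end conditions: M_0 = M_4 = 0.
Hence M_0 = 0, M_1 = 339/7, M_2 = -306/7, M_3 = 171/7, M_4 = 0.
On [3, 4], p(x) = -1 - 36/7·(x - 3) + 171/14·(x - 3)² - 57/14·(x - 3)³.
With (x - 3) = 3/4: p(15/4) = 265/896.

0.2958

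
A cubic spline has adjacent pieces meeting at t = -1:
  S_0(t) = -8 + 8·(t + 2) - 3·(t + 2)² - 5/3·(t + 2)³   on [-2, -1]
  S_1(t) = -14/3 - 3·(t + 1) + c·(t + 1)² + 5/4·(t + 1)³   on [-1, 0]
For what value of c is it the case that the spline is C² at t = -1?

-8

S_0''(t) = -6 - 10·(t + 2), so S_0''(-1) = -16. On the right, S_1''(-1) = 2c, so c = -8.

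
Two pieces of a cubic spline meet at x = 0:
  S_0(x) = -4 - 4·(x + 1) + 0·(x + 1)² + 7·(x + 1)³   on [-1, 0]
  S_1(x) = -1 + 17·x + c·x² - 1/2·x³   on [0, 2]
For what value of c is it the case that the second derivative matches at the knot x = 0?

S_0''(x) = 0 + 42·(x + 1), so S_0''(0) = 42. On the right, S_1''(0) = 2c, so c = 21.

21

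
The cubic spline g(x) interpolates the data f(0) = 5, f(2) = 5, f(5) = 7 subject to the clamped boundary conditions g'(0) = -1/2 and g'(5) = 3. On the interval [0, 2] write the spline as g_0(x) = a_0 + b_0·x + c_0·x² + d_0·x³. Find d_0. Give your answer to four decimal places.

Write M_i for g''(x_i). With h_i = 2, 3 and divided differences Δ_i = 0, 2/3, the continuity of g' gives the tridiagonal system
  2·M_0 + 10·M_1 + 3·M_2 = 6(Δ_1 - Δ_0) = 4
Clamped end conditions give two more equations: 2h_0·M_0 + h_0·M_1 = 6(Δ_0 - g'(0)) = 3 and h_1·M_1 + 2h_1·M_2 = 6(g'(5) - Δ_1) = 14.
Solving: M_0 = 21/20, M_1 = -3/5, M_2 = 79/30.
On [0, 2], with g_0(x) = a_0 + b_0·x + c_0·x² + d_0·x³: c_0 = M_0/2 = 21/40, d_0 = (M_1 - M_0)/(6h_0) = -11/80, b_0 = Δ_0 - h_0(2M_0 + M_1)/6 = -1/2.

-0.1375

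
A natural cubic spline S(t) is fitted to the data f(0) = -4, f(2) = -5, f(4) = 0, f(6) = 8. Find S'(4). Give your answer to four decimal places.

3.6000

Put σ_i = S'' at the i-th knot. Here h = (2, 2, 2) and Δ = (-1/2, 5/2, 4), so the interior equations h_(i-1)·σ_(i-1) + 2(h_(i-1)+h_i)·σ_i + h_i·σ_(i+1) = 6(Δ_i − Δ_(i-1)) read
  2·σ_0 + 8·σ_1 + 2·σ_2 = 6(Δ_1 - Δ_0) = 18
  2·σ_1 + 8·σ_2 + 2·σ_3 = 6(Δ_2 - Δ_1) = 9
Natural end conditions: σ_0 = σ_3 = 0.
Forward elimination and back-substitution give σ_0 = 0, σ_1 = 21/10, σ_2 = 3/5, σ_3 = 0.
On [4, 6], S'(t) = b_2 + 2c_2·(t - 4) + 3d_2·(t - 4)² with b_2 = Δ_2 - h_2(2σ_2 + σ_3)/6 = 18/5, c_2 = σ_2/2 = 3/10, d_2 = (σ_3 - σ_2)/(6h_2) = -1/20. So S'(4) = 18/5.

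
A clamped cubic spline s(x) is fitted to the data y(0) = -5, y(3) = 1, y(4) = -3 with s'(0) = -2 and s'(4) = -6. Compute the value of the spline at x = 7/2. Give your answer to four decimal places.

Let M_i = s''(x_i). Step sizes h_i = 3, 1; slopes of the chords Δ_i = (y_(i+1) - y_i)/h_i = 2, -4.
  3·M_0 + 8·M_1 + 1·M_2 = 6(Δ_1 - Δ_0) = -36
Clamped end conditions give two more equations: 2h_0·M_0 + h_0·M_1 = 6(Δ_0 - s'(0)) = 24 and h_1·M_1 + 2h_1·M_2 = 6(s'(4) - Δ_1) = -12.
Solving the tridiagonal system: M_0 = 15/2, M_1 = -7, M_2 = -5/2.
On [3, 4], s(x) = 1 - 5/4·(x - 3) - 7/2·(x - 3)² + 3/4·(x - 3)³.
With (x - 3) = 1/2: s(7/2) = -13/32.

-0.4063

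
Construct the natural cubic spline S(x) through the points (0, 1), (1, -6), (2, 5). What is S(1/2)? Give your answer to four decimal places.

Let m_i = S''(x_i). Step sizes h_i = 1, 1; slopes of the chords Δ_i = (y_(i+1) - y_i)/h_i = -7, 11.
  1·m_0 + 4·m_1 + 1·m_2 = 6(Δ_1 - Δ_0) = 108
Natural end conditions: m_0 = m_2 = 0.
Hence m_0 = 0, m_1 = 27, m_2 = 0.
On [0, 1], S(x) = 1 - 23/2·x + 0·x² + 9/2·x³.
With x = 1/2: S(1/2) = -67/16.

-4.1875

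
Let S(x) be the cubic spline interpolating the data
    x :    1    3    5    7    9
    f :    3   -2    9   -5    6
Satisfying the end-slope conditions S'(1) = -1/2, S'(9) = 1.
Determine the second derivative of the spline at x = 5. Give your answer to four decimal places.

-16.8750

With M_i denoting the second derivative at x_i, h_i = 2, 2, 2, 2, and Δ_i = (y_(i+1) − y_i)/h_i = -5/2, 11/2, -7, 11/2:
  2·M_0 + 8·M_1 + 2·M_2 = 6(Δ_1 - Δ_0) = 48
  2·M_1 + 8·M_2 + 2·M_3 = 6(Δ_2 - Δ_1) = -75
  2·M_2 + 8·M_3 + 2·M_4 = 6(Δ_3 - Δ_2) = 75
Clamped end conditions give two more equations: 2h_0·M_0 + h_0·M_1 = 6(Δ_0 - S'(1)) = -12 and h_3·M_3 + 2h_3·M_4 = 6(S'(9) - Δ_3) = -27.
Solving the tridiagonal system: M_0 = -519/56, M_1 = 351/28, M_2 = -135/8, M_3 = 489/28, M_4 = -867/56.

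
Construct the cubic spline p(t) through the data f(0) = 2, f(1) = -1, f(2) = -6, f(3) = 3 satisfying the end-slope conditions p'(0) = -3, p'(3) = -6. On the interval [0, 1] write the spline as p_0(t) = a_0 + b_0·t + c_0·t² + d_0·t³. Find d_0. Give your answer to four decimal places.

With M_i denoting the second derivative at x_i, h_i = 1, 1, 1, and Δ_i = (y_(i+1) − y_i)/h_i = -3, -5, 9:
  1·M_0 + 4·M_1 + 1·M_2 = 6(Δ_1 - Δ_0) = -12
  1·M_1 + 4·M_2 + 1·M_3 = 6(Δ_2 - Δ_1) = 84
Clamped end conditions give two more equations: 2h_0·M_0 + h_0·M_1 = 6(Δ_0 - p'(0)) = 0 and h_2·M_2 + 2h_2·M_3 = 6(p'(3) - Δ_2) = -90.
Solving the tridiagonal system: M_0 = 38/5, M_1 = -76/5, M_2 = 206/5, M_3 = -328/5.
On [0, 1], with p_0(t) = a_0 + b_0·t + c_0·t² + d_0·t³: c_0 = M_0/2 = 19/5, d_0 = (M_1 - M_0)/(6h_0) = -19/5, b_0 = Δ_0 - h_0(2M_0 + M_1)/6 = -3.

-3.8000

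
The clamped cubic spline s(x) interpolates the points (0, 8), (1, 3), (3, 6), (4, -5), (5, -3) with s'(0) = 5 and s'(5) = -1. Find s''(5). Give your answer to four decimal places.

-25.0078

Write m_i for s''(x_i). With h_i = 1, 2, 1, 1 and divided differences Δ_i = -5, 3/2, -11, 2, the continuity of s' gives the tridiagonal system
  1·m_0 + 6·m_1 + 2·m_2 = 6(Δ_1 - Δ_0) = 39
  2·m_1 + 6·m_2 + 1·m_3 = 6(Δ_2 - Δ_1) = -75
  1·m_2 + 4·m_3 + 1·m_4 = 6(Δ_3 - Δ_2) = 78
Clamped end conditions give two more equations: 2h_0·m_0 + h_0·m_1 = 6(Δ_0 - s'(0)) = -60 and h_3·m_3 + 2h_3·m_4 = 6(s'(5) - Δ_3) = -18.
Solving the tridiagonal system: m_0 = -2613/64, m_1 = 693/32, m_2 = -3207/128, m_3 = 2049/64, m_4 = -3201/128.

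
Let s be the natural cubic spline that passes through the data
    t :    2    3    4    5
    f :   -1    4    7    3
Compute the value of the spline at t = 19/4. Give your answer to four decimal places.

With σ_i denoting the second derivative at x_i, h_i = 1, 1, 1, and Δ_i = (y_(i+1) − y_i)/h_i = 5, 3, -4:
  1·σ_0 + 4·σ_1 + 1·σ_2 = 6(Δ_1 - Δ_0) = -12
  1·σ_1 + 4·σ_2 + 1·σ_3 = 6(Δ_2 - Δ_1) = -42
Natural end conditions: σ_0 = σ_3 = 0.
Forward elimination and back-substitution give σ_0 = 0, σ_1 = -2/5, σ_2 = -52/5, σ_3 = 0.
On [4, 5], s(t) = 7 - 8/15·(t - 4) - 26/5·(t - 4)² + 26/15·(t - 4)³.
With (t - 4) = 3/4: s(19/4) = 141/32.

4.4063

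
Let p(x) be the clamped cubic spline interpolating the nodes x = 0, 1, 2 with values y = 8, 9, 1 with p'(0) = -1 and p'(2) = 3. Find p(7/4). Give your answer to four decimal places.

Let M_i = p''(x_i). Step sizes h_i = 1, 1; slopes of the chords Δ_i = (y_(i+1) - y_i)/h_i = 1, -8.
  1·M_0 + 4·M_1 + 1·M_2 = 6(Δ_1 - Δ_0) = -54
Clamped end conditions give two more equations: 2h_0·M_0 + h_0·M_1 = 6(Δ_0 - p'(0)) = 12 and h_1·M_1 + 2h_1·M_2 = 6(p'(2) - Δ_1) = 66.
Solving the tridiagonal system: M_0 = 43/2, M_1 = -31, M_2 = 97/2.
On [1, 2], p(x) = 9 - 23/4·(x - 1) - 31/2·(x - 1)² + 53/4·(x - 1)³.
With (x - 1) = 3/4: p(7/4) = 399/256.

1.5586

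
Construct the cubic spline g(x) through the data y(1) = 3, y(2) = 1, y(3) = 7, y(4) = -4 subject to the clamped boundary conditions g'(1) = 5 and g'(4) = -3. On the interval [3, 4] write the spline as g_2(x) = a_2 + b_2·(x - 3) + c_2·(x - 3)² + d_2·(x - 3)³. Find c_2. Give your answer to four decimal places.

-22.6667

With m_i denoting the second derivative at x_i, h_i = 1, 1, 1, and Δ_i = (y_(i+1) − y_i)/h_i = -2, 6, -11:
  1·m_0 + 4·m_1 + 1·m_2 = 6(Δ_1 - Δ_0) = 48
  1·m_1 + 4·m_2 + 1·m_3 = 6(Δ_2 - Δ_1) = -102
Clamped end conditions give two more equations: 2h_0·m_0 + h_0·m_1 = 6(Δ_0 - g'(1)) = -42 and h_2·m_2 + 2h_2·m_3 = 6(g'(4) - Δ_2) = 48.
Solving: m_0 = -112/3, m_1 = 98/3, m_2 = -136/3, m_3 = 140/3.
On [3, 4], with g_2(x) = a_2 + b_2·(x - 3) + c_2·(x - 3)² + d_2·(x - 3)³: c_2 = m_2/2 = -68/3, d_2 = (m_3 - m_2)/(6h_2) = 46/3, b_2 = Δ_2 - h_2(2m_2 + m_3)/6 = -11/3.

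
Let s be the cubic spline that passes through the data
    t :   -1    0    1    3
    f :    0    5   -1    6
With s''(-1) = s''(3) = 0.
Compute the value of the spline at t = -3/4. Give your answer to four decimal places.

2.0194

Write σ_i for s''(x_i). With h_i = 1, 1, 2 and divided differences Δ_i = 5, -6, 7/2, the continuity of s' gives the tridiagonal system
  1·σ_0 + 4·σ_1 + 1·σ_2 = 6(Δ_1 - Δ_0) = -66
  1·σ_1 + 6·σ_2 + 2·σ_3 = 6(Δ_2 - Δ_1) = 57
Natural end conditions: σ_0 = σ_3 = 0.
Hence σ_0 = 0, σ_1 = -453/23, σ_2 = 294/23, σ_3 = 0.
On [-1, 0], s(t) = 0 + 381/46·(t + 1) + 0·(t + 1)² - 151/46·(t + 1)³.
With (t + 1) = 1/4: s(-3/4) = 5945/2944.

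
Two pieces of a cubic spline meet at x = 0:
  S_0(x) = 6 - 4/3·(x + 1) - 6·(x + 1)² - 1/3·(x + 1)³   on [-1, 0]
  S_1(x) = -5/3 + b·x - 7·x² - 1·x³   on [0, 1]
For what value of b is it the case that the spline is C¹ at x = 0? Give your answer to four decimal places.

-14.3333

S_0'(x) = -4/3 - 12·(x + 1) - 1·(x + 1)², so S_0'(0) = -43/3. On the right, S_1'(0) = b, so b = -43/3.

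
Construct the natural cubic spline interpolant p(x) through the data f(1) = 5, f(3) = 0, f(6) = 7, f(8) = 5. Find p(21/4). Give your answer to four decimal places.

Write m_i for p''(x_i). With h_i = 2, 3, 2 and divided differences Δ_i = -5/2, 7/3, -1, the continuity of p' gives the tridiagonal system
  2·m_0 + 10·m_1 + 3·m_2 = 6(Δ_1 - Δ_0) = 29
  3·m_1 + 10·m_2 + 2·m_3 = 6(Δ_2 - Δ_1) = -20
Natural end conditions: m_0 = m_3 = 0.
Solving the tridiagonal system: m_0 = 0, m_1 = 50/13, m_2 = -41/13, m_3 = 0.
On [3, 6], p(x) = 0 + 5/78·(x - 3) + 25/13·(x - 3)² - 7/18·(x - 3)³.
With (x - 3) = 9/4: p(21/4) = 9069/1664.

5.4501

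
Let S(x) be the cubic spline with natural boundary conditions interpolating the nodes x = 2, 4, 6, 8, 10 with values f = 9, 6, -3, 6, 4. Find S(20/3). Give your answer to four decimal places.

Write M_i for S''(x_i). With h_i = 2, 2, 2, 2 and divided differences Δ_i = -3/2, -9/2, 9/2, -1, the continuity of S' gives the tridiagonal system
  2·M_0 + 8·M_1 + 2·M_2 = 6(Δ_1 - Δ_0) = -18
  2·M_1 + 8·M_2 + 2·M_3 = 6(Δ_2 - Δ_1) = 54
  2·M_2 + 8·M_3 + 2·M_4 = 6(Δ_3 - Δ_2) = -33
Natural end conditions: M_0 = M_4 = 0.
Hence M_0 = 0, M_1 = -519/112, M_2 = 267/28, M_3 = -729/112, M_4 = 0.
On [6, 8], S(x) = -3 + 5/16·(x - 6) + 267/56·(x - 6)² - 599/448·(x - 6)³.
With (x - 6) = 2/3: S(20/3) = -202/189.

-1.0688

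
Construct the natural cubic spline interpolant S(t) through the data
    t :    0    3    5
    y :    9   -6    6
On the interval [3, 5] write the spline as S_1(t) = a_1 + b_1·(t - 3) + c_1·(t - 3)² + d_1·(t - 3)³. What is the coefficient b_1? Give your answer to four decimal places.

Let M_i = S''(x_i). Step sizes h_i = 3, 2; slopes of the chords Δ_i = (y_(i+1) - y_i)/h_i = -5, 6.
  3·M_0 + 10·M_1 + 2·M_2 = 6(Δ_1 - Δ_0) = 66
Natural end conditions: M_0 = M_2 = 0.
Solving: M_0 = 0, M_1 = 33/5, M_2 = 0.
On [3, 5], with S_1(t) = a_1 + b_1·(t - 3) + c_1·(t - 3)² + d_1·(t - 3)³: c_1 = M_1/2 = 33/10, d_1 = (M_2 - M_1)/(6h_1) = -11/20, b_1 = Δ_1 - h_1(2M_1 + M_2)/6 = 8/5.

1.6000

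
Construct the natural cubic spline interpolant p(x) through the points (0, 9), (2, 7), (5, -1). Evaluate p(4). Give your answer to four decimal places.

2.1111

Let M_i = p''(x_i). Step sizes h_i = 2, 3; slopes of the chords Δ_i = (y_(i+1) - y_i)/h_i = -1, -8/3.
  2·M_0 + 10·M_1 + 3·M_2 = 6(Δ_1 - Δ_0) = -10
Natural end conditions: M_0 = M_2 = 0.
Solving: M_0 = 0, M_1 = -1, M_2 = 0.
On [2, 5], p(x) = 7 - 5/3·(x - 2) - 1/2·(x - 2)² + 1/18·(x - 2)³.
With (x - 2) = 2: p(4) = 19/9.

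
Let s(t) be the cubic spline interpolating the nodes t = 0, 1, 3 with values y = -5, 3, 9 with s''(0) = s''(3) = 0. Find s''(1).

-5

Let M_i = s''(x_i). Step sizes h_i = 1, 2; slopes of the chords Δ_i = (y_(i+1) - y_i)/h_i = 8, 3.
  1·M_0 + 6·M_1 + 2·M_2 = 6(Δ_1 - Δ_0) = -30
Natural end conditions: M_0 = M_2 = 0.
Solving the tridiagonal system: M_0 = 0, M_1 = -5, M_2 = 0.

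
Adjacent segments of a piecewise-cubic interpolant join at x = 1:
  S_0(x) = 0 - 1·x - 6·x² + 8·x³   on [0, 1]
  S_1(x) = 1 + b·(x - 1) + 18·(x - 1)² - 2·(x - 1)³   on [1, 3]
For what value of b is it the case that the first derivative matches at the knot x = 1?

S_0'(x) = -1 - 12·x + 24·x², so S_0'(1) = 11. On the right, S_1'(1) = b, so b = 11.

11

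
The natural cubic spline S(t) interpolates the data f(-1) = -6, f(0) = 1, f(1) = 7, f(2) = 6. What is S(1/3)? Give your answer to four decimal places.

Write M_i for S''(x_i). With h_i = 1, 1, 1 and divided differences Δ_i = 7, 6, -1, the continuity of S' gives the tridiagonal system
  1·M_0 + 4·M_1 + 1·M_2 = 6(Δ_1 - Δ_0) = -6
  1·M_1 + 4·M_2 + 1·M_3 = 6(Δ_2 - Δ_1) = -42
Natural end conditions: M_0 = M_3 = 0.
Solving: M_0 = 0, M_1 = 6/5, M_2 = -54/5, M_3 = 0.
On [0, 1], S(t) = 1 + 37/5·t + 3/5·t² - 2·t³.
With t = 1/3: S(1/3) = 467/135.

3.4593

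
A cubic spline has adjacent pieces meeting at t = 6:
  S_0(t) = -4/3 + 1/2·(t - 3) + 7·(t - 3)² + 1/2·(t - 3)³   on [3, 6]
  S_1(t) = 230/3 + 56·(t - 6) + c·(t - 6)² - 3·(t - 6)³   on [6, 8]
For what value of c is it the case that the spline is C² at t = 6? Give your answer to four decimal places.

S_0''(t) = 14 + 3·(t - 3), so S_0''(6) = 23. On the right, S_1''(6) = 2c, so c = 23/2.

11.5000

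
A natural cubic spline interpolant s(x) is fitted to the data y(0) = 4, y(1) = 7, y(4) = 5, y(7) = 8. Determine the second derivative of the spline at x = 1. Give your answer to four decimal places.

-3.3793

With σ_i denoting the second derivative at x_i, h_i = 1, 3, 3, and Δ_i = (y_(i+1) − y_i)/h_i = 3, -2/3, 1:
  1·σ_0 + 8·σ_1 + 3·σ_2 = 6(Δ_1 - Δ_0) = -22
  3·σ_1 + 12·σ_2 + 3·σ_3 = 6(Δ_2 - Δ_1) = 10
Natural end conditions: σ_0 = σ_3 = 0.
Hence σ_0 = 0, σ_1 = -98/29, σ_2 = 146/87, σ_3 = 0.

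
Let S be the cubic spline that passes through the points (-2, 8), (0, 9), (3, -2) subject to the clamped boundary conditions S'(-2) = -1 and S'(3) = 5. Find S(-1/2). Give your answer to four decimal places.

Put σ_i = S'' at the i-th knot. Here h = (2, 3) and Δ = (1/2, -11/3), so the interior equations h_(i-1)·σ_(i-1) + 2(h_(i-1)+h_i)·σ_i + h_i·σ_(i+1) = 6(Δ_i − Δ_(i-1)) read
  2·σ_0 + 10·σ_1 + 3·σ_2 = 6(Δ_1 - Δ_0) = -25
Clamped end conditions give two more equations: 2h_0·σ_0 + h_0·σ_1 = 6(Δ_0 - S'(-2)) = 9 and h_1·σ_1 + 2h_1·σ_2 = 6(S'(3) - Δ_1) = 52.
Hence σ_0 = 119/20, σ_1 = -37/5, σ_2 = 371/30.
On [-2, 0], S(x) = 8 - 1·(x + 2) + 119/40·(x + 2)² - 89/80·(x + 2)³.
With (x + 2) = 3/2: S(-1/2) = 6041/640.

9.4391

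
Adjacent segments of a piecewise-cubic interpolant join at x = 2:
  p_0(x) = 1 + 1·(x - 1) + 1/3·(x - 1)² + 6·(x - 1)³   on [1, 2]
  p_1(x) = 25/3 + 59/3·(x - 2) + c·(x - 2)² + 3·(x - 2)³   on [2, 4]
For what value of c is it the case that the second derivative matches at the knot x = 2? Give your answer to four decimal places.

18.3333

p_0''(x) = 2/3 + 36·(x - 1), so p_0''(2) = 110/3. On the right, p_1''(2) = 2c, so c = 55/3.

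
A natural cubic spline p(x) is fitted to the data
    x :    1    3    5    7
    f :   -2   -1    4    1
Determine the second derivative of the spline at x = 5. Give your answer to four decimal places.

Let σ_i = p''(x_i). Step sizes h_i = 2, 2, 2; slopes of the chords Δ_i = (y_(i+1) - y_i)/h_i = 1/2, 5/2, -3/2.
  2·σ_0 + 8·σ_1 + 2·σ_2 = 6(Δ_1 - Δ_0) = 12
  2·σ_1 + 8·σ_2 + 2·σ_3 = 6(Δ_2 - Δ_1) = -24
Natural end conditions: σ_0 = σ_3 = 0.
Hence σ_0 = 0, σ_1 = 12/5, σ_2 = -18/5, σ_3 = 0.

-3.6000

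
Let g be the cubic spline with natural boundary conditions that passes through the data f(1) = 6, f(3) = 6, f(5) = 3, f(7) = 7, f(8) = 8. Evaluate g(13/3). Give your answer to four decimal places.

3.4923

Put M_i = g'' at the i-th knot. Here h = (2, 2, 2, 1) and Δ = (0, -3/2, 2, 1), so the interior equations h_(i-1)·M_(i-1) + 2(h_(i-1)+h_i)·M_i + h_i·M_(i+1) = 6(Δ_i − Δ_(i-1)) read
  2·M_0 + 8·M_1 + 2·M_2 = 6(Δ_1 - Δ_0) = -9
  2·M_1 + 8·M_2 + 2·M_3 = 6(Δ_2 - Δ_1) = 21
  2·M_2 + 6·M_3 + 1·M_4 = 6(Δ_3 - Δ_2) = -6
Natural end conditions: M_0 = M_4 = 0.
Solving the tridiagonal system: M_0 = 0, M_1 = -84/41, M_2 = 303/82, M_3 = -183/82, M_4 = 0.
On [3, 5], g(x) = 6 - 56/41·(x - 3) - 42/41·(x - 3)² + 157/328·(x - 3)³.
With (x - 3) = 4/3: g(13/3) = 3866/1107.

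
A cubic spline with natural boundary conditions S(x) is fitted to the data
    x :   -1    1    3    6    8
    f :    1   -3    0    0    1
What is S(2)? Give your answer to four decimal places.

-1.8259

Put σ_i = S'' at the i-th knot. Here h = (2, 2, 3, 2) and Δ = (-2, 3/2, 0, 1/2), so the interior equations h_(i-1)·σ_(i-1) + 2(h_(i-1)+h_i)·σ_i + h_i·σ_(i+1) = 6(Δ_i − Δ_(i-1)) read
  2·σ_0 + 8·σ_1 + 2·σ_2 = 6(Δ_1 - Δ_0) = 21
  2·σ_1 + 10·σ_2 + 3·σ_3 = 6(Δ_2 - Δ_1) = -9
  3·σ_2 + 10·σ_3 + 2·σ_4 = 6(Δ_3 - Δ_2) = 3
Natural end conditions: σ_0 = σ_4 = 0.
Forward elimination and back-substitution give σ_0 = 0, σ_1 = 2109/688, σ_2 = -303/172, σ_3 = 285/344, σ_4 = 0.
On [1, 3], S(x) = -3 + 15/344·(x - 1) + 2109/1376·(x - 1)² - 1107/2752·(x - 1)³.
With (x - 1) = 1: S(2) = -5025/2752.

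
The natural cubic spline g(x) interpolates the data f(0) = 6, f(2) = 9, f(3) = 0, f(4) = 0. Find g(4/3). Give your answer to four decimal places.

11.2850

Write m_i for g''(x_i). With h_i = 2, 1, 1 and divided differences Δ_i = 3/2, -9, 0, the continuity of g' gives the tridiagonal system
  2·m_0 + 6·m_1 + 1·m_2 = 6(Δ_1 - Δ_0) = -63
  1·m_1 + 4·m_2 + 1·m_3 = 6(Δ_2 - Δ_1) = 54
Natural end conditions: m_0 = m_3 = 0.
Solving: m_0 = 0, m_1 = -306/23, m_2 = 387/23, m_3 = 0.
On [0, 2], g(x) = 6 + 273/46·x + 0·x² - 51/46·x³.
With x = 4/3: g(4/3) = 2336/207.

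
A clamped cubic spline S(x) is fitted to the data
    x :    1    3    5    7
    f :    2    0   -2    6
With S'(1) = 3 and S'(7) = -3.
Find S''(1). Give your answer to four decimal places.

-5.8000

With σ_i denoting the second derivative at x_i, h_i = 2, 2, 2, and Δ_i = (y_(i+1) − y_i)/h_i = -1, -1, 4:
  2·σ_0 + 8·σ_1 + 2·σ_2 = 6(Δ_1 - Δ_0) = 0
  2·σ_1 + 8·σ_2 + 2·σ_3 = 6(Δ_2 - Δ_1) = 30
Clamped end conditions give two more equations: 2h_0·σ_0 + h_0·σ_1 = 6(Δ_0 - S'(1)) = -24 and h_2·σ_2 + 2h_2·σ_3 = 6(S'(7) - Δ_2) = -42.
Forward elimination and back-substitution give σ_0 = -29/5, σ_1 = -2/5, σ_2 = 37/5, σ_3 = -71/5.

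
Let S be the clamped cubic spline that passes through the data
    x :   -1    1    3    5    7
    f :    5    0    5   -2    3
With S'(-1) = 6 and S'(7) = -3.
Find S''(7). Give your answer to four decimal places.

-13.3929

Write σ_i for S''(x_i). With h_i = 2, 2, 2, 2 and divided differences Δ_i = -5/2, 5/2, -7/2, 5/2, the continuity of S' gives the tridiagonal system
  2·σ_0 + 8·σ_1 + 2·σ_2 = 6(Δ_1 - Δ_0) = 30
  2·σ_1 + 8·σ_2 + 2·σ_3 = 6(Δ_2 - Δ_1) = -36
  2·σ_2 + 8·σ_3 + 2·σ_4 = 6(Δ_3 - Δ_2) = 36
Clamped end conditions give two more equations: 2h_0·σ_0 + h_0·σ_1 = 6(Δ_0 - S'(-1)) = -51 and h_3·σ_3 + 2h_3·σ_4 = 6(S'(7) - Δ_3) = -33.
Solving the tridiagonal system: σ_0 = -507/28, σ_1 = 75/7, σ_2 = -39/4, σ_3 = 72/7, σ_4 = -375/28.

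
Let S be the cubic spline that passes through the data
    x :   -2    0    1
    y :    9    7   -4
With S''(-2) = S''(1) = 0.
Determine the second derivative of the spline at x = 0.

-10

Let M_i = S''(x_i). Step sizes h_i = 2, 1; slopes of the chords Δ_i = (y_(i+1) - y_i)/h_i = -1, -11.
  2·M_0 + 6·M_1 + 1·M_2 = 6(Δ_1 - Δ_0) = -60
Natural end conditions: M_0 = M_2 = 0.
Solving the tridiagonal system: M_0 = 0, M_1 = -10, M_2 = 0.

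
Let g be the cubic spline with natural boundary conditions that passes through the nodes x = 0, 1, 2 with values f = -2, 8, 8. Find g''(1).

-15

Put m_i = g'' at the i-th knot. Here h = (1, 1) and Δ = (10, 0), so the interior equations h_(i-1)·m_(i-1) + 2(h_(i-1)+h_i)·m_i + h_i·m_(i+1) = 6(Δ_i − Δ_(i-1)) read
  1·m_0 + 4·m_1 + 1·m_2 = 6(Δ_1 - Δ_0) = -60
Natural end conditions: m_0 = m_2 = 0.
Solving: m_0 = 0, m_1 = -15, m_2 = 0.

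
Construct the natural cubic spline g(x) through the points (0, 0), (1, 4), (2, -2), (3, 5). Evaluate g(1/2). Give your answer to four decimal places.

Write M_i for g''(x_i). With h_i = 1, 1, 1 and divided differences Δ_i = 4, -6, 7, the continuity of g' gives the tridiagonal system
  1·M_0 + 4·M_1 + 1·M_2 = 6(Δ_1 - Δ_0) = -60
  1·M_1 + 4·M_2 + 1·M_3 = 6(Δ_2 - Δ_1) = 78
Natural end conditions: M_0 = M_3 = 0.
Solving: M_0 = 0, M_1 = -106/5, M_2 = 124/5, M_3 = 0.
On [0, 1], g(x) = 0 + 113/15·x + 0·x² - 53/15·x³.
With x = 1/2: g(1/2) = 133/40.

3.3250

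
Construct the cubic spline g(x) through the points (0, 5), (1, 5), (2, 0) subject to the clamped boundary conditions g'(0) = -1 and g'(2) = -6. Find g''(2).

With M_i denoting the second derivative at x_i, h_i = 1, 1, and Δ_i = (y_(i+1) − y_i)/h_i = 0, -5:
  1·M_0 + 4·M_1 + 1·M_2 = 6(Δ_1 - Δ_0) = -30
Clamped end conditions give two more equations: 2h_0·M_0 + h_0·M_1 = 6(Δ_0 - g'(0)) = 6 and h_1·M_1 + 2h_1·M_2 = 6(g'(2) - Δ_1) = -6.
Hence M_0 = 8, M_1 = -10, M_2 = 2.

2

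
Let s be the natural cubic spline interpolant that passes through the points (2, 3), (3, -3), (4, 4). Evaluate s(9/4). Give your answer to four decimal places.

Write m_i for s''(x_i). With h_i = 1, 1 and divided differences Δ_i = -6, 7, the continuity of s' gives the tridiagonal system
  1·m_0 + 4·m_1 + 1·m_2 = 6(Δ_1 - Δ_0) = 78
Natural end conditions: m_0 = m_2 = 0.
Forward elimination and back-substitution give m_0 = 0, m_1 = 39/2, m_2 = 0.
On [2, 3], s(x) = 3 - 37/4·(x - 2) + 0·(x - 2)² + 13/4·(x - 2)³.
With (x - 2) = 1/4: s(9/4) = 189/256.

0.7383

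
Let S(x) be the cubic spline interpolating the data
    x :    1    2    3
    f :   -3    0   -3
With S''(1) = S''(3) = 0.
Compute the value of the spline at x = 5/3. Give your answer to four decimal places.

-0.4444

With m_i denoting the second derivative at x_i, h_i = 1, 1, and Δ_i = (y_(i+1) − y_i)/h_i = 3, -3:
  1·m_0 + 4·m_1 + 1·m_2 = 6(Δ_1 - Δ_0) = -36
Natural end conditions: m_0 = m_2 = 0.
Forward elimination and back-substitution give m_0 = 0, m_1 = -9, m_2 = 0.
On [1, 2], S(x) = -3 + 9/2·(x - 1) + 0·(x - 1)² - 3/2·(x - 1)³.
With (x - 1) = 2/3: S(5/3) = -4/9.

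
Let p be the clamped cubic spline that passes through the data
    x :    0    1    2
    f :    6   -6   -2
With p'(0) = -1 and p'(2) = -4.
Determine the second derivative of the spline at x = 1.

51

Let σ_i = p''(x_i). Step sizes h_i = 1, 1; slopes of the chords Δ_i = (y_(i+1) - y_i)/h_i = -12, 4.
  1·σ_0 + 4·σ_1 + 1·σ_2 = 6(Δ_1 - Δ_0) = 96
Clamped end conditions give two more equations: 2h_0·σ_0 + h_0·σ_1 = 6(Δ_0 - p'(0)) = -66 and h_1·σ_1 + 2h_1·σ_2 = 6(p'(2) - Δ_1) = -48.
Forward elimination and back-substitution give σ_0 = -117/2, σ_1 = 51, σ_2 = -99/2.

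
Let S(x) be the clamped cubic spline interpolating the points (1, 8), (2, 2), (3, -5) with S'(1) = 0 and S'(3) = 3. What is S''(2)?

-6

With σ_i denoting the second derivative at x_i, h_i = 1, 1, and Δ_i = (y_(i+1) − y_i)/h_i = -6, -7:
  1·σ_0 + 4·σ_1 + 1·σ_2 = 6(Δ_1 - Δ_0) = -6
Clamped end conditions give two more equations: 2h_0·σ_0 + h_0·σ_1 = 6(Δ_0 - S'(1)) = -36 and h_1·σ_1 + 2h_1·σ_2 = 6(S'(3) - Δ_1) = 60.
Forward elimination and back-substitution give σ_0 = -15, σ_1 = -6, σ_2 = 33.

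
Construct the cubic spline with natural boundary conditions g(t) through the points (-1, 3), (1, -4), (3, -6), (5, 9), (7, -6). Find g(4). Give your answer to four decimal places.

2.4442

Write m_i for g''(x_i). With h_i = 2, 2, 2, 2 and divided differences Δ_i = -7/2, -1, 15/2, -15/2, the continuity of g' gives the tridiagonal system
  2·m_0 + 8·m_1 + 2·m_2 = 6(Δ_1 - Δ_0) = 15
  2·m_1 + 8·m_2 + 2·m_3 = 6(Δ_2 - Δ_1) = 51
  2·m_2 + 8·m_3 + 2·m_4 = 6(Δ_3 - Δ_2) = -90
Natural end conditions: m_0 = m_4 = 0.
Solving the tridiagonal system: m_0 = 0, m_1 = -69/112, m_2 = 279/28, m_3 = -1539/112, m_4 = 0.
On [3, 5], g(t) = -6 + 87/16·(t - 3) + 279/56·(t - 3)² - 885/448·(t - 3)³.
With (t - 3) = 1: g(4) = 1095/448.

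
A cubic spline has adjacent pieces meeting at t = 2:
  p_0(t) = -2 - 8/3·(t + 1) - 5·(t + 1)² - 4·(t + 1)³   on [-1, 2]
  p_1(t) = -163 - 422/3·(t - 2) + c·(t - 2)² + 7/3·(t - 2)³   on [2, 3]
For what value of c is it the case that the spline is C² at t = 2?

-41

p_0''(t) = -10 - 24·(t + 1), so p_0''(2) = -82. On the right, p_1''(2) = 2c, so c = -41.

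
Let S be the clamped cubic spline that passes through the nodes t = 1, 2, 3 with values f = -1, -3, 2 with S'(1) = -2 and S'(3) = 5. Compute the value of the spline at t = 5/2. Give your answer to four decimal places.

Let m_i = S''(x_i). Step sizes h_i = 1, 1; slopes of the chords Δ_i = (y_(i+1) - y_i)/h_i = -2, 5.
  1·m_0 + 4·m_1 + 1·m_2 = 6(Δ_1 - Δ_0) = 42
Clamped end conditions give two more equations: 2h_0·m_0 + h_0·m_1 = 6(Δ_0 - S'(1)) = 0 and h_1·m_1 + 2h_1·m_2 = 6(S'(3) - Δ_1) = 0.
Hence m_0 = -7, m_1 = 14, m_2 = -7.
On [2, 3], S(t) = -3 + 3/2·(t - 2) + 7·(t - 2)² - 7/2·(t - 2)³.
With (t - 2) = 1/2: S(5/2) = -15/16.

-0.9375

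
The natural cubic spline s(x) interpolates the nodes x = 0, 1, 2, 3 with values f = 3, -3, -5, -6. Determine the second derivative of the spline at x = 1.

6

Let M_i = s''(x_i). Step sizes h_i = 1, 1, 1; slopes of the chords Δ_i = (y_(i+1) - y_i)/h_i = -6, -2, -1.
  1·M_0 + 4·M_1 + 1·M_2 = 6(Δ_1 - Δ_0) = 24
  1·M_1 + 4·M_2 + 1·M_3 = 6(Δ_2 - Δ_1) = 6
Natural end conditions: M_0 = M_3 = 0.
Forward elimination and back-substitution give M_0 = 0, M_1 = 6, M_2 = 0, M_3 = 0.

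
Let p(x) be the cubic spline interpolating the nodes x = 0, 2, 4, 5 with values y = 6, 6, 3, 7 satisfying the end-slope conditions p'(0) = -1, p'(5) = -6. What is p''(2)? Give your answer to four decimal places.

-5.5652

With σ_i denoting the second derivative at x_i, h_i = 2, 2, 1, and Δ_i = (y_(i+1) − y_i)/h_i = 0, -3/2, 4:
  2·σ_0 + 8·σ_1 + 2·σ_2 = 6(Δ_1 - Δ_0) = -9
  2·σ_1 + 6·σ_2 + 1·σ_3 = 6(Δ_2 - Δ_1) = 33
Clamped end conditions give two more equations: 2h_0·σ_0 + h_0·σ_1 = 6(Δ_0 - p'(0)) = 6 and h_2·σ_2 + 2h_2·σ_3 = 6(p'(5) - Δ_2) = -60.
Hence σ_0 = 197/46, σ_1 = -128/23, σ_2 = 310/23, σ_3 = -845/23.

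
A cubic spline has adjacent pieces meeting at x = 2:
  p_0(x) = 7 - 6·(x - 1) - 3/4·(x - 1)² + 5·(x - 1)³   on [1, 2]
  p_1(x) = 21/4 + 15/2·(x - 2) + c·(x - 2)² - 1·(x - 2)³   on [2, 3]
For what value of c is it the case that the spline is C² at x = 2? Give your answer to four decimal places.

14.2500

p_0''(x) = -3/2 + 30·(x - 1), so p_0''(2) = 57/2. On the right, p_1''(2) = 2c, so c = 57/4.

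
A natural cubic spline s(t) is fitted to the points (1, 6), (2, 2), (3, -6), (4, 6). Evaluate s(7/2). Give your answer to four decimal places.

-2.1000

Put M_i = s'' at the i-th knot. Here h = (1, 1, 1) and Δ = (-4, -8, 12), so the interior equations h_(i-1)·M_(i-1) + 2(h_(i-1)+h_i)·M_i + h_i·M_(i+1) = 6(Δ_i − Δ_(i-1)) read
  1·M_0 + 4·M_1 + 1·M_2 = 6(Δ_1 - Δ_0) = -24
  1·M_1 + 4·M_2 + 1·M_3 = 6(Δ_2 - Δ_1) = 120
Natural end conditions: M_0 = M_3 = 0.
Solving the tridiagonal system: M_0 = 0, M_1 = -72/5, M_2 = 168/5, M_3 = 0.
On [3, 4], s(t) = -6 + 4/5·(t - 3) + 84/5·(t - 3)² - 28/5·(t - 3)³.
With (t - 3) = 1/2: s(7/2) = -21/10.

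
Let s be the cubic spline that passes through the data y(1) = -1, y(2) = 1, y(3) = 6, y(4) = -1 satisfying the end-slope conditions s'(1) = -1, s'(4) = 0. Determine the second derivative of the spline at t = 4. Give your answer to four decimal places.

35.8667

Write M_i for s''(x_i). With h_i = 1, 1, 1 and divided differences Δ_i = 2, 5, -7, the continuity of s' gives the tridiagonal system
  1·M_0 + 4·M_1 + 1·M_2 = 6(Δ_1 - Δ_0) = 18
  1·M_1 + 4·M_2 + 1·M_3 = 6(Δ_2 - Δ_1) = -72
Clamped end conditions give two more equations: 2h_0·M_0 + h_0·M_1 = 6(Δ_0 - s'(1)) = 18 and h_2·M_2 + 2h_2·M_3 = 6(s'(4) - Δ_2) = 42.
Hence M_0 = 52/15, M_1 = 166/15, M_2 = -446/15, M_3 = 538/15.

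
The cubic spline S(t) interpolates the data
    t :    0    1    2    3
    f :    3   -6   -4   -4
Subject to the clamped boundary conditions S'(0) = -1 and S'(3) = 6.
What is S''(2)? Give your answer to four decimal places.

Write m_i for S''(x_i). With h_i = 1, 1, 1 and divided differences Δ_i = -9, 2, 0, the continuity of S' gives the tridiagonal system
  1·m_0 + 4·m_1 + 1·m_2 = 6(Δ_1 - Δ_0) = 66
  1·m_1 + 4·m_2 + 1·m_3 = 6(Δ_2 - Δ_1) = -12
Clamped end conditions give two more equations: 2h_0·m_0 + h_0·m_1 = 6(Δ_0 - S'(0)) = -48 and h_2·m_2 + 2h_2·m_3 = 6(S'(3) - Δ_2) = 36.
Hence m_0 = -118/3, m_1 = 92/3, m_2 = -52/3, m_3 = 80/3.

-17.3333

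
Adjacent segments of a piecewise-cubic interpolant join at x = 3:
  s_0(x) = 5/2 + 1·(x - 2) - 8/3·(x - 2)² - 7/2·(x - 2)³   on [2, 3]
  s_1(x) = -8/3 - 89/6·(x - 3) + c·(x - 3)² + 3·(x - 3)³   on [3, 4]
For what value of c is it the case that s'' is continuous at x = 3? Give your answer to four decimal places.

s_0''(x) = -16/3 - 21·(x - 2), so s_0''(3) = -79/3. On the right, s_1''(3) = 2c, so c = -79/6.

-13.1667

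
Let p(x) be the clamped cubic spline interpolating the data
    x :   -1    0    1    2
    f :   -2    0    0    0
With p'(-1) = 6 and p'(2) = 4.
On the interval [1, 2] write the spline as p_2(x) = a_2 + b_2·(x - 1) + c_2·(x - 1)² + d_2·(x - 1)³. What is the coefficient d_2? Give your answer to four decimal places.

2.9333

Put σ_i = p'' at the i-th knot. Here h = (1, 1, 1) and Δ = (2, 0, 0), so the interior equations h_(i-1)·σ_(i-1) + 2(h_(i-1)+h_i)·σ_i + h_i·σ_(i+1) = 6(Δ_i − Δ_(i-1)) read
  1·σ_0 + 4·σ_1 + 1·σ_2 = 6(Δ_1 - Δ_0) = -12
  1·σ_1 + 4·σ_2 + 1·σ_3 = 6(Δ_2 - Δ_1) = 0
Clamped end conditions give two more equations: 2h_0·σ_0 + h_0·σ_1 = 6(Δ_0 - p'(-1)) = -24 and h_2·σ_2 + 2h_2·σ_3 = 6(p'(2) - Δ_2) = 24.
Forward elimination and back-substitution give σ_0 = -188/15, σ_1 = 16/15, σ_2 = -56/15, σ_3 = 208/15.
On [1, 2], with p_2(x) = a_2 + b_2·(x - 1) + c_2·(x - 1)² + d_2·(x - 1)³: c_2 = σ_2/2 = -28/15, d_2 = (σ_3 - σ_2)/(6h_2) = 44/15, b_2 = Δ_2 - h_2(2σ_2 + σ_3)/6 = -16/15.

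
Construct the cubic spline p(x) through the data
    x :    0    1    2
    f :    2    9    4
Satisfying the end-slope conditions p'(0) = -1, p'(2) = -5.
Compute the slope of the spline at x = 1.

Let m_i = p''(x_i). Step sizes h_i = 1, 1; slopes of the chords Δ_i = (y_(i+1) - y_i)/h_i = 7, -5.
  1·m_0 + 4·m_1 + 1·m_2 = 6(Δ_1 - Δ_0) = -72
Clamped end conditions give two more equations: 2h_0·m_0 + h_0·m_1 = 6(Δ_0 - p'(0)) = 48 and h_1·m_1 + 2h_1·m_2 = 6(p'(2) - Δ_1) = 0.
Solving the tridiagonal system: m_0 = 40, m_1 = -32, m_2 = 16.
On [1, 2], p'(x) = b_1 + 2c_1·(x - 1) + 3d_1·(x - 1)² with b_1 = Δ_1 - h_1(2m_1 + m_2)/6 = 3, c_1 = m_1/2 = -16, d_1 = (m_2 - m_1)/(6h_1) = 8. So p'(1) = 3.

3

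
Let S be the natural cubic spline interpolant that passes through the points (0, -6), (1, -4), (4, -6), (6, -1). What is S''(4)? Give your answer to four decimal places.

2.8169

With σ_i denoting the second derivative at x_i, h_i = 1, 3, 2, and Δ_i = (y_(i+1) − y_i)/h_i = 2, -2/3, 5/2:
  1·σ_0 + 8·σ_1 + 3·σ_2 = 6(Δ_1 - Δ_0) = -16
  3·σ_1 + 10·σ_2 + 2·σ_3 = 6(Δ_2 - Δ_1) = 19
Natural end conditions: σ_0 = σ_3 = 0.
Forward elimination and back-substitution give σ_0 = 0, σ_1 = -217/71, σ_2 = 200/71, σ_3 = 0.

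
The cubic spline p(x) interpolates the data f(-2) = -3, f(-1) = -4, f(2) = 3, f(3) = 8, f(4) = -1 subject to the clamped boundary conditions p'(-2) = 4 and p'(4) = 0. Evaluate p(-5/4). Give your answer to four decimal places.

-3.2553

Put m_i = p'' at the i-th knot. Here h = (1, 3, 1, 1) and Δ = (-1, 7/3, 5, -9), so the interior equations h_(i-1)·m_(i-1) + 2(h_(i-1)+h_i)·m_i + h_i·m_(i+1) = 6(Δ_i − Δ_(i-1)) read
  1·m_0 + 8·m_1 + 3·m_2 = 6(Δ_1 - Δ_0) = 20
  3·m_1 + 8·m_2 + 1·m_3 = 6(Δ_2 - Δ_1) = 16
  1·m_2 + 4·m_3 + 1·m_4 = 6(Δ_3 - Δ_2) = -84
Clamped end conditions give two more equations: 2h_0·m_0 + h_0·m_1 = 6(Δ_0 - p'(-2)) = -30 and h_3·m_3 + 2h_3·m_4 = 6(p'(4) - Δ_3) = 54.
Solving: m_0 = -929/57, m_1 = 148/57, m_2 = 295/57, m_3 = -1892/57, m_4 = 2485/57.
On [-2, -1], p(x) = -3 + 4·(x + 2) - 929/114·(x + 2)² + 359/114·(x + 2)³.
With (x + 2) = 3/4: p(-5/4) = -7917/2432.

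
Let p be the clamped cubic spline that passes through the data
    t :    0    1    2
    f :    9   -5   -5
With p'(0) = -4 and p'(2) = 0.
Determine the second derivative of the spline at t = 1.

With m_i denoting the second derivative at x_i, h_i = 1, 1, and Δ_i = (y_(i+1) − y_i)/h_i = -14, 0:
  1·m_0 + 4·m_1 + 1·m_2 = 6(Δ_1 - Δ_0) = 84
Clamped end conditions give two more equations: 2h_0·m_0 + h_0·m_1 = 6(Δ_0 - p'(0)) = -60 and h_1·m_1 + 2h_1·m_2 = 6(p'(2) - Δ_1) = 0.
Solving the tridiagonal system: m_0 = -49, m_1 = 38, m_2 = -19.

38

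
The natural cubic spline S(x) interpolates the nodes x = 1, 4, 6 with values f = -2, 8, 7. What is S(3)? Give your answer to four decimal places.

Let M_i = S''(x_i). Step sizes h_i = 3, 2; slopes of the chords Δ_i = (y_(i+1) - y_i)/h_i = 10/3, -1/2.
  3·M_0 + 10·M_1 + 2·M_2 = 6(Δ_1 - Δ_0) = -23
Natural end conditions: M_0 = M_2 = 0.
Hence M_0 = 0, M_1 = -23/10, M_2 = 0.
On [1, 4], S(x) = -2 + 269/60·(x - 1) + 0·(x - 1)² - 23/180·(x - 1)³.
With (x - 1) = 2: S(3) = 107/18.

5.9444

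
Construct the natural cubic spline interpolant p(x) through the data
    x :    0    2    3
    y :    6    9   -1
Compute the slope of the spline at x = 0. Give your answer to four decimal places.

5.3333

With m_i denoting the second derivative at x_i, h_i = 2, 1, and Δ_i = (y_(i+1) − y_i)/h_i = 3/2, -10:
  2·m_0 + 6·m_1 + 1·m_2 = 6(Δ_1 - Δ_0) = -69
Natural end conditions: m_0 = m_2 = 0.
Solving the tridiagonal system: m_0 = 0, m_1 = -23/2, m_2 = 0.
On [0, 2], p'(x) = b_0 + 2c_0·x + 3d_0·x² with b_0 = Δ_0 - h_0(2m_0 + m_1)/6 = 16/3, c_0 = m_0/2 = 0, d_0 = (m_1 - m_0)/(6h_0) = -23/24. So p'(0) = 16/3.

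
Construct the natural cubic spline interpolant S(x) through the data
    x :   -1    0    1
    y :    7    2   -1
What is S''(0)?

Put M_i = S'' at the i-th knot. Here h = (1, 1) and Δ = (-5, -3), so the interior equations h_(i-1)·M_(i-1) + 2(h_(i-1)+h_i)·M_i + h_i·M_(i+1) = 6(Δ_i − Δ_(i-1)) read
  1·M_0 + 4·M_1 + 1·M_2 = 6(Δ_1 - Δ_0) = 12
Natural end conditions: M_0 = M_2 = 0.
Hence M_0 = 0, M_1 = 3, M_2 = 0.

3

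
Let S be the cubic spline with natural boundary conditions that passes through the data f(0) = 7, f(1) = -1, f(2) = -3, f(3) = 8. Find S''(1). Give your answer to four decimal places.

4.4000

Write M_i for S''(x_i). With h_i = 1, 1, 1 and divided differences Δ_i = -8, -2, 11, the continuity of S' gives the tridiagonal system
  1·M_0 + 4·M_1 + 1·M_2 = 6(Δ_1 - Δ_0) = 36
  1·M_1 + 4·M_2 + 1·M_3 = 6(Δ_2 - Δ_1) = 78
Natural end conditions: M_0 = M_3 = 0.
Forward elimination and back-substitution give M_0 = 0, M_1 = 22/5, M_2 = 92/5, M_3 = 0.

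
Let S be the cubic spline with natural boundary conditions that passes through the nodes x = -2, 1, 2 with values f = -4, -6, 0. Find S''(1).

5

Put m_i = S'' at the i-th knot. Here h = (3, 1) and Δ = (-2/3, 6), so the interior equations h_(i-1)·m_(i-1) + 2(h_(i-1)+h_i)·m_i + h_i·m_(i+1) = 6(Δ_i − Δ_(i-1)) read
  3·m_0 + 8·m_1 + 1·m_2 = 6(Δ_1 - Δ_0) = 40
Natural end conditions: m_0 = m_2 = 0.
Forward elimination and back-substitution give m_0 = 0, m_1 = 5, m_2 = 0.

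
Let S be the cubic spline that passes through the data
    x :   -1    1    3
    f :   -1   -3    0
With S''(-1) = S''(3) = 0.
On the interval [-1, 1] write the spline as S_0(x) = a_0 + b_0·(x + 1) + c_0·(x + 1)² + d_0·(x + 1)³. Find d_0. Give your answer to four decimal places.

Let M_i = S''(x_i). Step sizes h_i = 2, 2; slopes of the chords Δ_i = (y_(i+1) - y_i)/h_i = -1, 3/2.
  2·M_0 + 8·M_1 + 2·M_2 = 6(Δ_1 - Δ_0) = 15
Natural end conditions: M_0 = M_2 = 0.
Forward elimination and back-substitution give M_0 = 0, M_1 = 15/8, M_2 = 0.
On [-1, 1], with S_0(x) = a_0 + b_0·(x + 1) + c_0·(x + 1)² + d_0·(x + 1)³: c_0 = M_0/2 = 0, d_0 = (M_1 - M_0)/(6h_0) = 5/32, b_0 = Δ_0 - h_0(2M_0 + M_1)/6 = -13/8.

0.1563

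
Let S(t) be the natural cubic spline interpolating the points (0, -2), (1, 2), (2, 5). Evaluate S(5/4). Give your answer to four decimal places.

With m_i denoting the second derivative at x_i, h_i = 1, 1, and Δ_i = (y_(i+1) − y_i)/h_i = 4, 3:
  1·m_0 + 4·m_1 + 1·m_2 = 6(Δ_1 - Δ_0) = -6
Natural end conditions: m_0 = m_2 = 0.
Forward elimination and back-substitution give m_0 = 0, m_1 = -3/2, m_2 = 0.
On [1, 2], S(t) = 2 + 7/2·(t - 1) - 3/4·(t - 1)² + 1/4·(t - 1)³.
With (t - 1) = 1/4: S(5/4) = 725/256.

2.8320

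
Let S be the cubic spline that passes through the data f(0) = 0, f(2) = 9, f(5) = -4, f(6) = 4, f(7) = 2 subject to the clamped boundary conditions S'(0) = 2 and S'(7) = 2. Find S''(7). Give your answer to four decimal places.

Let σ_i = S''(x_i). Step sizes h_i = 2, 3, 1, 1; slopes of the chords Δ_i = (y_(i+1) - y_i)/h_i = 9/2, -13/3, 8, -2.
  2·σ_0 + 10·σ_1 + 3·σ_2 = 6(Δ_1 - Δ_0) = -53
  3·σ_1 + 8·σ_2 + 1·σ_3 = 6(Δ_2 - Δ_1) = 74
  1·σ_2 + 4·σ_3 + 1·σ_4 = 6(Δ_3 - Δ_2) = -60
Clamped end conditions give two more equations: 2h_0·σ_0 + h_0·σ_1 = 6(Δ_0 - S'(0)) = 15 and h_3·σ_3 + 2h_3·σ_4 = 6(S'(7) - Δ_3) = 24.
Forward elimination and back-substitution give σ_0 = 5617/564, σ_1 = -1751/141, σ_2 = 4819/282, σ_3 = -3589/141, σ_4 = 6973/282.

24.7270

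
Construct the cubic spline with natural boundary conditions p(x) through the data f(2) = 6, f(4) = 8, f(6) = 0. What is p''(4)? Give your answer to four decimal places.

Put M_i = p'' at the i-th knot. Here h = (2, 2) and Δ = (1, -4), so the interior equations h_(i-1)·M_(i-1) + 2(h_(i-1)+h_i)·M_i + h_i·M_(i+1) = 6(Δ_i − Δ_(i-1)) read
  2·M_0 + 8·M_1 + 2·M_2 = 6(Δ_1 - Δ_0) = -30
Natural end conditions: M_0 = M_2 = 0.
Forward elimination and back-substitution give M_0 = 0, M_1 = -15/4, M_2 = 0.

-3.7500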